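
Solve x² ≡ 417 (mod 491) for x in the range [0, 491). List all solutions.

Since 491 ≡ 3 (mod 4), a square root of 417 is 417^((491+1)/4) = 417^123 mod 491.
Repeated squaring: 417^2≡75, 417^4≡224, 417^8≡94, 417^16≡489, 417^32≡4, 417^64≡16 (mod 491).
417^123 = 417^(64+32+16+8+2+1) ≡ 127 (mod 491).
Check: 127² = 16129 ≡ 417 (mod 491). The two roots are 127 and 364.

127, 364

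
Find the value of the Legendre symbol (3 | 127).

Euler's criterion: (3/127) ≡ 3^63 (mod 127).
3^2 ≡ 9 (mod 127)
3^4 ≡ 81 (mod 127)
3^8 ≡ 84 (mod 127)
3^16 ≡ 71 (mod 127)
3^32 ≡ 88 (mod 127)
3^63 = 3^(32+16+8+4+2+1) ≡ 126 (mod 127).
Result is 126 ≡ −1, so (3/127) = −1.

-1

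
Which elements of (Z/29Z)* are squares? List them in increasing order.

1 4 5 6 7 9 13 16 20 22 23 24 25 28

Square k = 1,…,14 (k and 29−k give the same square):
1²=1, 2²=4, 3²=9, 4²=16, 5²=25, 6²≡7, 7²≡20, 8²≡6, 9²≡23, 10²≡13, 11²≡5, 12²≡28, 13²≡24, 14²≡22 (mod 29).
So the quadratic residues mod 29 are {1, 4, 5, 6, 7, 9, 13, 16, 20, 22, 23, 24, 25, 28}.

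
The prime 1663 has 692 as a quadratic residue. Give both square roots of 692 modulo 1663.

Since 1663 ≡ 3 (mod 4), a square root of 692 is 692^((1663+1)/4) = 692^416 mod 1663.
Repeated squaring: 692^2≡1583, 692^4≡1411, 692^8≡310, 692^16≡1309, 692^32≡591, 692^64≡51, 692^128≡938, 692^256≡117 (mod 1663).
692^416 = 692^(256+128+32) ≡ 1223 (mod 1663).
Check: 1223² = 1495729 ≡ 692 (mod 1663). The two roots are 440 and 1223.

440, 1223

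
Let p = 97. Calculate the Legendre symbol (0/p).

0

Top reduces to 0: gcd > 1, so the symbol is 0.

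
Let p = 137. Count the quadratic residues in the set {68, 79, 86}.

1

(68/137) = +1 → QR.
(79/137) = -1 → non-residue.
(86/137) = -1 → non-residue.
Total quadratic residues among the 3: 1.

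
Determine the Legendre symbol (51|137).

Reciprocity: 51 ≡ 3 and 137 ≡ 1 (mod 4), so (51/137) = +(137/51).
Reduce top mod 51: now compute (35/51).
Reciprocity: 35 ≡ 3 and 51 ≡ 3 (mod 4), so (35/51) = −(51/35).
Reduce top mod 35: now compute (16/35).
Pull out 2^4: since 35 ≡ 3 (mod 8), (2/35) = -1, so (2/35)^4 = +1.
Reached (1/35) = 1. Collecting the sign flips along the way, the symbol is -1.

-1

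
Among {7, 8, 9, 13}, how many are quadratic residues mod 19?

2

(7/19) = +1 → QR.
(8/19) = -1 → non-residue.
(9/19) = +1 → QR.
(13/19) = -1 → non-residue.
Total quadratic residues among the 4: 2.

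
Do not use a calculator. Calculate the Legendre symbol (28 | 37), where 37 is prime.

Pull out 2^2: since 37 ≡ 5 (mod 8), (2/37) = -1, so (2/37)^2 = +1.
Reciprocity: 7 ≡ 3 and 37 ≡ 1 (mod 4), so (7/37) = +(37/7).
Reduce top mod 7: now compute (2/7).
Pull out 2: since 7 ≡ 7 (mod 8), (2/7) = +1.
Reached (1/7) = 1. Collecting the sign flips along the way, the symbol is +1.

1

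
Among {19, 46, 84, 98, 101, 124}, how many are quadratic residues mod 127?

(19/127) = +1 → QR.
(46/127) = -1 → non-residue.
(84/127) = +1 → QR.
(98/127) = +1 → QR.
(101/127) = -1 → non-residue.
(124/127) = +1 → QR.
Total quadratic residues among the 6: 4.

4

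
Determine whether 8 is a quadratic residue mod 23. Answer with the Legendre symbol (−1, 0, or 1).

1

Pull out 2^3: since 23 ≡ 7 (mod 8), (2/23) = +1, so (2/23)^3 = +1.
Reached (1/23) = 1. Collecting the sign flips along the way, the symbol is +1.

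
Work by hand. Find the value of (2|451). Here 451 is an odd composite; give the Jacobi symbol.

-1

Pull out 2: since 451 ≡ 3 (mod 8), (2/451) = -1.
Reached (1/451) = 1. Collecting the sign flips along the way, the symbol is -1.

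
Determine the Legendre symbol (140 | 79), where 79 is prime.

First reduce: 140 ≡ 61 (mod 79).
Reciprocity: 61 ≡ 1 and 79 ≡ 3 (mod 4), so (61/79) = +(79/61).
Reduce top mod 61: now compute (18/61).
Pull out 2: since 61 ≡ 5 (mod 8), (2/61) = -1.
Reciprocity: 9 ≡ 1 and 61 ≡ 1 (mod 4), so (9/61) = +(61/9).
Reduce top mod 9: now compute (7/9).
Reciprocity: 7 ≡ 3 and 9 ≡ 1 (mod 4), so (7/9) = +(9/7).
Reduce top mod 7: now compute (2/7).
Pull out 2: since 7 ≡ 7 (mod 8), (2/7) = +1.
Reached (1/7) = 1. Collecting the sign flips along the way, the symbol is -1.

-1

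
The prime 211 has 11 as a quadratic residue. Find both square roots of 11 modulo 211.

86, 125

Since 211 ≡ 3 (mod 4), a square root of 11 is 11^((211+1)/4) = 11^53 mod 211.
Repeated squaring: 11^2≡121, 11^4≡82, 11^8≡183, 11^16≡151, 11^32≡13 (mod 211).
11^53 = 11^(32+16+4+1) ≡ 125 (mod 211).
Check: 125² = 15625 ≡ 11 (mod 211). The two roots are 86 and 125.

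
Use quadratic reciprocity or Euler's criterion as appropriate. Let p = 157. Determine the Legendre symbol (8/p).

Euler's criterion: (8/157) ≡ 8^78 (mod 157).
8^2 ≡ 64 (mod 157)
8^4 ≡ 14 (mod 157)
8^8 ≡ 39 (mod 157)
8^16 ≡ 108 (mod 157)
8^32 ≡ 46 (mod 157)
8^64 ≡ 75 (mod 157)
8^78 = 8^(64+8+4+2) ≡ 156 (mod 157).
Result is 156 ≡ −1, so (8/157) = −1.

-1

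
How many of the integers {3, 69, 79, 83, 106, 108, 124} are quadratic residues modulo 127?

3

(3/127) = -1 → non-residue.
(69/127) = +1 → QR.
(79/127) = +1 → QR.
(83/127) = -1 → non-residue.
(106/127) = -1 → non-residue.
(108/127) = -1 → non-residue.
(124/127) = +1 → QR.
Total quadratic residues among the 7: 3.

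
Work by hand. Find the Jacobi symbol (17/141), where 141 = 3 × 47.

Reciprocity: 17 ≡ 1 and 141 ≡ 1 (mod 4), so (17/141) = +(141/17).
Reduce top mod 17: now compute (5/17).
Reciprocity: 5 ≡ 1 and 17 ≡ 1 (mod 4), so (5/17) = +(17/5).
Reduce top mod 5: now compute (2/5).
Pull out 2: since 5 ≡ 5 (mod 8), (2/5) = -1.
Reached (1/5) = 1. Collecting the sign flips along the way, the symbol is -1.

-1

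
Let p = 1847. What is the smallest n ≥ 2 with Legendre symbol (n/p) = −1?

5

(2/1847) = +1, so 2 is a residue.
(3/1847) = +1, so 3 is a residue.
(4/1847) = +1, so 4 is a residue.
(5/1847) = −1, so 5 is the smallest positive non-residue mod 1847.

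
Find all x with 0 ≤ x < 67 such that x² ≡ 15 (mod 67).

Since 67 ≡ 3 (mod 4), a square root of 15 is 15^((67+1)/4) = 15^17 mod 67.
Repeated squaring: 15^2≡24, 15^4≡40, 15^8≡59, 15^16≡64 (mod 67).
15^17 = 15^(16+1) ≡ 22 (mod 67).
Check: 22² = 484 ≡ 15 (mod 67). The two roots are 22 and 45.

22, 45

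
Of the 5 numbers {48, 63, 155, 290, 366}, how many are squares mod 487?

0

(48/487) = -1 → non-residue.
(63/487) = -1 → non-residue.
(155/487) = -1 → non-residue.
(290/487) = -1 → non-residue.
(366/487) = -1 → non-residue.
Total quadratic residues among the 5: 0.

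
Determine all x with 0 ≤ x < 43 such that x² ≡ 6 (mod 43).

Since 43 ≡ 3 (mod 4), a square root of 6 is 6^((43+1)/4) = 6^11 mod 43.
Repeated squaring: 6^2≡36, 6^4≡6, 6^8≡36 (mod 43).
6^11 = 6^(8+2+1) ≡ 36 (mod 43).
Check: 36² = 1296 ≡ 6 (mod 43). The two roots are 7 and 36.

7, 36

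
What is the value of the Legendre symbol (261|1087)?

-1

Reciprocity: 261 ≡ 1 and 1087 ≡ 3 (mod 4), so (261/1087) = +(1087/261).
Reduce top mod 261: now compute (43/261).
Reciprocity: 43 ≡ 3 and 261 ≡ 1 (mod 4), so (43/261) = +(261/43).
Reduce top mod 43: now compute (3/43).
Reciprocity: 3 ≡ 3 and 43 ≡ 3 (mod 4), so (3/43) = −(43/3).
Reduce top mod 3: now compute (1/3).
Reached (1/3) = 1. Collecting the sign flips along the way, the symbol is -1.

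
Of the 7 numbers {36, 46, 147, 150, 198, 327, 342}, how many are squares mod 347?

(36/347) = +1 → QR.
(46/347) = +1 → QR.
(147/347) = +1 → QR.
(150/347) = -1 → non-residue.
(198/347) = -1 → non-residue.
(327/347) = +1 → QR.
(342/347) = +1 → QR.
Total quadratic residues among the 7: 5.

5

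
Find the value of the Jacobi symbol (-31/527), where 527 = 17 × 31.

First reduce: -31 ≡ 496 (mod 527).
Pull out 2^4: since 527 ≡ 7 (mod 8), (2/527) = +1, so (2/527)^4 = +1.
Reciprocity: 31 ≡ 3 and 527 ≡ 3 (mod 4), so (31/527) = −(527/31).
Reduce top mod 31: now compute (0/31).
Top reduces to 0: gcd > 1, so the symbol is 0.

0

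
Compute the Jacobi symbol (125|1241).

Reciprocity: 125 ≡ 1 and 1241 ≡ 1 (mod 4), so (125/1241) = +(1241/125).
Reduce top mod 125: now compute (116/125).
Pull out 2^2: since 125 ≡ 5 (mod 8), (2/125) = -1, so (2/125)^2 = +1.
Reciprocity: 29 ≡ 1 and 125 ≡ 1 (mod 4), so (29/125) = +(125/29).
Reduce top mod 29: now compute (9/29).
Reciprocity: 9 ≡ 1 and 29 ≡ 1 (mod 4), so (9/29) = +(29/9).
Reduce top mod 9: now compute (2/9).
Pull out 2: since 9 ≡ 1 (mod 8), (2/9) = +1.
Reached (1/9) = 1. Collecting the sign flips along the way, the symbol is +1.

1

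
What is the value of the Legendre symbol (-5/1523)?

1

First reduce: -5 ≡ 1518 (mod 1523).
Pull out 2: since 1523 ≡ 3 (mod 8), (2/1523) = -1.
Reciprocity: 759 ≡ 3 and 1523 ≡ 3 (mod 4), so (759/1523) = −(1523/759).
Reduce top mod 759: now compute (5/759).
Reciprocity: 5 ≡ 1 and 759 ≡ 3 (mod 4), so (5/759) = +(759/5).
Reduce top mod 5: now compute (4/5).
Pull out 2^2: since 5 ≡ 5 (mod 8), (2/5) = -1, so (2/5)^2 = +1.
Reached (1/5) = 1. Collecting the sign flips along the way, the symbol is +1.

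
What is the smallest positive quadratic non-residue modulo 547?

2

(2/547) = −1, so 2 is the smallest positive non-residue mod 547.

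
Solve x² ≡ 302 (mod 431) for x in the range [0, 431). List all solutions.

Since 431 ≡ 3 (mod 4), a square root of 302 is 302^((431+1)/4) = 302^108 mod 431.
Repeated squaring: 302^2≡263, 302^4≡209, 302^8≡150, 302^16≡88, 302^32≡417, 302^64≡196 (mod 431).
302^108 = 302^(64+32+8+4) ≡ 183 (mod 431).
Check: 183² = 33489 ≡ 302 (mod 431). The two roots are 183 and 248.

183, 248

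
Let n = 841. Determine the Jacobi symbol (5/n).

Reciprocity: 5 ≡ 1 and 841 ≡ 1 (mod 4), so (5/841) = +(841/5).
Reduce top mod 5: now compute (1/5).
Reached (1/5) = 1. Collecting the sign flips along the way, the symbol is +1.

1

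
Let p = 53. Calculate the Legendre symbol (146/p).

First reduce: 146 ≡ 40 (mod 53).
Pull out 2^3: since 53 ≡ 5 (mod 8), (2/53) = -1, so (2/53)^3 = -1.
Reciprocity: 5 ≡ 1 and 53 ≡ 1 (mod 4), so (5/53) = +(53/5).
Reduce top mod 5: now compute (3/5).
Reciprocity: 3 ≡ 3 and 5 ≡ 1 (mod 4), so (3/5) = +(5/3).
Reduce top mod 3: now compute (2/3).
Pull out 2: since 3 ≡ 3 (mod 8), (2/3) = -1.
Reached (1/3) = 1. Collecting the sign flips along the way, the symbol is +1.

1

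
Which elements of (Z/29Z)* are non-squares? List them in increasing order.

Square k = 1,…,14 (k and 29−k give the same square):
1²=1, 2²=4, 3²=9, 4²=16, 5²=25, 6²≡7, 7²≡20, 8²≡6, 9²≡23, 10²≡13, 11²≡5, 12²≡28, 13²≡24, 14²≡22 (mod 29).
The residues are {1, 4, 5, 6, 7, 9, 13, 16, 20, 22, 23, 24, 25, 28}; the non-residues are the remaining 14 nonzero classes.

2 3 8 10 11 12 14 15 17 18 19 21 26 27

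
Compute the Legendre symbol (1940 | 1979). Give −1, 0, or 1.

Pull out 2^2: since 1979 ≡ 3 (mod 8), (2/1979) = -1, so (2/1979)^2 = +1.
Reciprocity: 485 ≡ 1 and 1979 ≡ 3 (mod 4), so (485/1979) = +(1979/485).
Reduce top mod 485: now compute (39/485).
Reciprocity: 39 ≡ 3 and 485 ≡ 1 (mod 4), so (39/485) = +(485/39).
Reduce top mod 39: now compute (17/39).
Reciprocity: 17 ≡ 1 and 39 ≡ 3 (mod 4), so (17/39) = +(39/17).
Reduce top mod 17: now compute (5/17).
Reciprocity: 5 ≡ 1 and 17 ≡ 1 (mod 4), so (5/17) = +(17/5).
Reduce top mod 5: now compute (2/5).
Pull out 2: since 5 ≡ 5 (mod 8), (2/5) = -1.
Reached (1/5) = 1. Collecting the sign flips along the way, the symbol is -1.

-1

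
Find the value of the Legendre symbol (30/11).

Euler's criterion: (30/11) ≡ 8^5 (mod 11).
8^2 ≡ 9 (mod 11)
8^4 ≡ 4 (mod 11)
8^5 = 8^(4+1) ≡ 10 (mod 11).
Result is 10 ≡ −1, so (30/11) = −1.

-1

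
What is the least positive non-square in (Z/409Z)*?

7

(2/409) = +1, so 2 is a residue.
(3/409) = +1, so 3 is a residue.
(4/409) = +1, so 4 is a residue.
(5/409) = +1, so 5 is a residue.
(6/409) = +1, so 6 is a residue.
(7/409) = −1, so 7 is the smallest positive non-residue mod 409.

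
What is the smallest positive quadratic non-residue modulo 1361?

3

(2/1361) = +1, so 2 is a residue.
(3/1361) = −1, so 3 is the smallest positive non-residue mod 1361.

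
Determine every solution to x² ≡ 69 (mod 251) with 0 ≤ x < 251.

Since 251 ≡ 3 (mod 4), a square root of 69 is 69^((251+1)/4) = 69^63 mod 251.
Repeated squaring: 69^2≡243, 69^4≡64, 69^8≡80, 69^16≡125, 69^32≡63 (mod 251).
69^63 = 69^(32+16+8+4+2+1) ≡ 123 (mod 251).
Check: 123² = 15129 ≡ 69 (mod 251). The two roots are 123 and 128.

123, 128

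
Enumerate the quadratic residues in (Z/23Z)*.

1, 2, 3, 4, 6, 8, 9, 12, 13, 16, 18

Square k = 1,…,11 (k and 23−k give the same square):
1²=1, 2²=4, 3²=9, 4²=16, 5²≡2, 6²≡13, 7²≡3, 8²≡18, 9²≡12, 10²≡8, 11²≡6 (mod 23).
So the quadratic residues mod 23 are {1, 2, 3, 4, 6, 8, 9, 12, 13, 16, 18}.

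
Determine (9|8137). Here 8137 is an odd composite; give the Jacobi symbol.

1

Reciprocity: 9 ≡ 1 and 8137 ≡ 1 (mod 4), so (9/8137) = +(8137/9).
Reduce top mod 9: now compute (1/9).
Reached (1/9) = 1. Collecting the sign flips along the way, the symbol is +1.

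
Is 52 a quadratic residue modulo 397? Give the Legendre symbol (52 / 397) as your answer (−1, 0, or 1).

Pull out 2^2: since 397 ≡ 5 (mod 8), (2/397) = -1, so (2/397)^2 = +1.
Reciprocity: 13 ≡ 1 and 397 ≡ 1 (mod 4), so (13/397) = +(397/13).
Reduce top mod 13: now compute (7/13).
Reciprocity: 7 ≡ 3 and 13 ≡ 1 (mod 4), so (7/13) = +(13/7).
Reduce top mod 7: now compute (6/7).
Pull out 2: since 7 ≡ 7 (mod 8), (2/7) = +1.
Reciprocity: 3 ≡ 3 and 7 ≡ 3 (mod 4), so (3/7) = −(7/3).
Reduce top mod 3: now compute (1/3).
Reached (1/3) = 1. Collecting the sign flips along the way, the symbol is -1.

-1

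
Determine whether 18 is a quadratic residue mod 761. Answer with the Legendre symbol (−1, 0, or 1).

1

Pull out 2: since 761 ≡ 1 (mod 8), (2/761) = +1.
Reciprocity: 9 ≡ 1 and 761 ≡ 1 (mod 4), so (9/761) = +(761/9).
Reduce top mod 9: now compute (5/9).
Reciprocity: 5 ≡ 1 and 9 ≡ 1 (mod 4), so (5/9) = +(9/5).
Reduce top mod 5: now compute (4/5).
Pull out 2^2: since 5 ≡ 5 (mod 8), (2/5) = -1, so (2/5)^2 = +1.
Reached (1/5) = 1. Collecting the sign flips along the way, the symbol is +1.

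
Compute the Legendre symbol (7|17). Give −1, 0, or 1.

Euler's criterion: (7/17) ≡ 7^8 (mod 17).
7^2 ≡ 15 (mod 17)
7^4 ≡ 4 (mod 17)
7^8 ≡ 16 (mod 17)
7^8 = 7^(8) ≡ 16 (mod 17).
Result is 16 ≡ −1, so (7/17) = −1.

-1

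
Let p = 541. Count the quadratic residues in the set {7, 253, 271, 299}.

1

(7/541) = +1 → QR.
(253/541) = -1 → non-residue.
(271/541) = -1 → non-residue.
(299/541) = -1 → non-residue.
Total quadratic residues among the 4: 1.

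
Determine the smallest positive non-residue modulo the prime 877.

(2/877) = −1, so 2 is the smallest positive non-residue mod 877.

2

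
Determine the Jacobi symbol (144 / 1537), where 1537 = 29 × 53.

1

Pull out 2^4: since 1537 ≡ 1 (mod 8), (2/1537) = +1, so (2/1537)^4 = +1.
Reciprocity: 9 ≡ 1 and 1537 ≡ 1 (mod 4), so (9/1537) = +(1537/9).
Reduce top mod 9: now compute (7/9).
Reciprocity: 7 ≡ 3 and 9 ≡ 1 (mod 4), so (7/9) = +(9/7).
Reduce top mod 7: now compute (2/7).
Pull out 2: since 7 ≡ 7 (mod 8), (2/7) = +1.
Reached (1/7) = 1. Collecting the sign flips along the way, the symbol is +1.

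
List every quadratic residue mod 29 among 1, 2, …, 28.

1, 4, 5, 6, 7, 9, 13, 16, 20, 22, 23, 24, 25, 28

Square k = 1,…,14 (k and 29−k give the same square):
1²=1, 2²=4, 3²=9, 4²=16, 5²=25, 6²≡7, 7²≡20, 8²≡6, 9²≡23, 10²≡13, 11²≡5, 12²≡28, 13²≡24, 14²≡22 (mod 29).
So the quadratic residues mod 29 are {1, 4, 5, 6, 7, 9, 13, 16, 20, 22, 23, 24, 25, 28}.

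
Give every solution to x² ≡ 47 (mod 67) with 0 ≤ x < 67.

28, 39

Since 67 ≡ 3 (mod 4), a square root of 47 is 47^((67+1)/4) = 47^17 mod 67.
Repeated squaring: 47^2≡65, 47^4≡4, 47^8≡16, 47^16≡55 (mod 67).
47^17 = 47^(16+1) ≡ 39 (mod 67).
Check: 39² = 1521 ≡ 47 (mod 67). The two roots are 28 and 39.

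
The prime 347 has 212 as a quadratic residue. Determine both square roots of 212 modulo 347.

Since 347 ≡ 3 (mod 4), a square root of 212 is 212^((347+1)/4) = 212^87 mod 347.
Repeated squaring: 212^2≡181, 212^4≡143, 212^8≡323, 212^16≡229, 212^32≡44, 212^64≡201 (mod 347).
212^87 = 212^(64+16+4+2+1) ≡ 40 (mod 347).
Check: 40² = 1600 ≡ 212 (mod 347). The two roots are 40 and 307.

40, 307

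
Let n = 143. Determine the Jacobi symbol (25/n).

Reciprocity: 25 ≡ 1 and 143 ≡ 3 (mod 4), so (25/143) = +(143/25).
Reduce top mod 25: now compute (18/25).
Pull out 2: since 25 ≡ 1 (mod 8), (2/25) = +1.
Reciprocity: 9 ≡ 1 and 25 ≡ 1 (mod 4), so (9/25) = +(25/9).
Reduce top mod 9: now compute (7/9).
Reciprocity: 7 ≡ 3 and 9 ≡ 1 (mod 4), so (7/9) = +(9/7).
Reduce top mod 7: now compute (2/7).
Pull out 2: since 7 ≡ 7 (mod 8), (2/7) = +1.
Reached (1/7) = 1. Collecting the sign flips along the way, the symbol is +1.

1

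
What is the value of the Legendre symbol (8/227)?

-1

Euler's criterion: (8/227) ≡ 8^113 (mod 227).
8^2 ≡ 64 (mod 227)
8^4 ≡ 10 (mod 227)
8^8 ≡ 100 (mod 227)
8^16 ≡ 12 (mod 227)
8^32 ≡ 144 (mod 227)
8^64 ≡ 79 (mod 227)
8^113 = 8^(64+32+16+1) ≡ 226 (mod 227).
Result is 226 ≡ −1, so (8/227) = −1.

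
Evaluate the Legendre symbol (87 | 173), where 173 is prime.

Euler's criterion: (87/173) ≡ 87^86 (mod 173).
87^2 ≡ 130 (mod 173)
87^4 ≡ 119 (mod 173)
87^8 ≡ 148 (mod 173)
87^16 ≡ 106 (mod 173)
87^32 ≡ 164 (mod 173)
87^64 ≡ 81 (mod 173)
87^86 = 87^(64+16+4+2) ≡ 172 (mod 173).
Result is 172 ≡ −1, so (87/173) = −1.

-1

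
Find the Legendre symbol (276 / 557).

1

Euler's criterion: (276/557) ≡ 276^278 (mod 557).
276^2 ≡ 424 (mod 557)
276^4 ≡ 422 (mod 557)
276^8 ≡ 401 (mod 557)
276^16 ≡ 385 (mod 557)
276^32 ≡ 63 (mod 557)
276^64 ≡ 70 (mod 557)
276^128 ≡ 444 (mod 557)
276^256 ≡ 515 (mod 557)
276^278 = 276^(256+16+4+2) ≡ 1 (mod 557).
Result is 1, so (276/557) = 1.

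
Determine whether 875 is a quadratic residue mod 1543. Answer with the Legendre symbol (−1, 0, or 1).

Reciprocity: 875 ≡ 3 and 1543 ≡ 3 (mod 4), so (875/1543) = −(1543/875).
Reduce top mod 875: now compute (668/875).
Pull out 2^2: since 875 ≡ 3 (mod 8), (2/875) = -1, so (2/875)^2 = +1.
Reciprocity: 167 ≡ 3 and 875 ≡ 3 (mod 4), so (167/875) = −(875/167).
Reduce top mod 167: now compute (40/167).
Pull out 2^3: since 167 ≡ 7 (mod 8), (2/167) = +1, so (2/167)^3 = +1.
Reciprocity: 5 ≡ 1 and 167 ≡ 3 (mod 4), so (5/167) = +(167/5).
Reduce top mod 5: now compute (2/5).
Pull out 2: since 5 ≡ 5 (mod 8), (2/5) = -1.
Reached (1/5) = 1. Collecting the sign flips along the way, the symbol is -1.

-1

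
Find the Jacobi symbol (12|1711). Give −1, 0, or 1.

-1

Pull out 2^2: since 1711 ≡ 7 (mod 8), (2/1711) = +1, so (2/1711)^2 = +1.
Reciprocity: 3 ≡ 3 and 1711 ≡ 3 (mod 4), so (3/1711) = −(1711/3).
Reduce top mod 3: now compute (1/3).
Reached (1/3) = 1. Collecting the sign flips along the way, the symbol is -1.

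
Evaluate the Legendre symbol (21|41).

Reciprocity: 21 ≡ 1 and 41 ≡ 1 (mod 4), so (21/41) = +(41/21).
Reduce top mod 21: now compute (20/21).
Pull out 2^2: since 21 ≡ 5 (mod 8), (2/21) = -1, so (2/21)^2 = +1.
Reciprocity: 5 ≡ 1 and 21 ≡ 1 (mod 4), so (5/21) = +(21/5).
Reduce top mod 5: now compute (1/5).
Reached (1/5) = 1. Collecting the sign flips along the way, the symbol is +1.

1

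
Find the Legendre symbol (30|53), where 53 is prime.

Pull out 2: since 53 ≡ 5 (mod 8), (2/53) = -1.
Reciprocity: 15 ≡ 3 and 53 ≡ 1 (mod 4), so (15/53) = +(53/15).
Reduce top mod 15: now compute (8/15).
Pull out 2^3: since 15 ≡ 7 (mod 8), (2/15) = +1, so (2/15)^3 = +1.
Reached (1/15) = 1. Collecting the sign flips along the way, the symbol is -1.

-1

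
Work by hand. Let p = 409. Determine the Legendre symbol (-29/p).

-1

First reduce: -29 ≡ 380 (mod 409).
Pull out 2^2: since 409 ≡ 1 (mod 8), (2/409) = +1, so (2/409)^2 = +1.
Reciprocity: 95 ≡ 3 and 409 ≡ 1 (mod 4), so (95/409) = +(409/95).
Reduce top mod 95: now compute (29/95).
Reciprocity: 29 ≡ 1 and 95 ≡ 3 (mod 4), so (29/95) = +(95/29).
Reduce top mod 29: now compute (8/29).
Pull out 2^3: since 29 ≡ 5 (mod 8), (2/29) = -1, so (2/29)^3 = -1.
Reached (1/29) = 1. Collecting the sign flips along the way, the symbol is -1.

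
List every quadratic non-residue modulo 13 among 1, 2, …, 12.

2 5 6 7 8 11

Square k = 1,…,6 (k and 13−k give the same square):
1²=1, 2²=4, 3²=9, 4²≡3, 5²≡12, 6²≡10 (mod 13).
The residues are {1, 3, 4, 9, 10, 12}; the non-residues are the remaining 6 nonzero classes.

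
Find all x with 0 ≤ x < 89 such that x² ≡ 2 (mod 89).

89 ≡ 1 (mod 4), so we find a root by search.
Trying successive values, 25² = 625 ≡ 2 (mod 89). The other root is 89 − 25 = 64.

25, 64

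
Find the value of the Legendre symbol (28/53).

1

Pull out 2^2: since 53 ≡ 5 (mod 8), (2/53) = -1, so (2/53)^2 = +1.
Reciprocity: 7 ≡ 3 and 53 ≡ 1 (mod 4), so (7/53) = +(53/7).
Reduce top mod 7: now compute (4/7).
Pull out 2^2: since 7 ≡ 7 (mod 8), (2/7) = +1, so (2/7)^2 = +1.
Reached (1/7) = 1. Collecting the sign flips along the way, the symbol is +1.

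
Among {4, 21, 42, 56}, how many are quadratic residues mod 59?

(4/59) = +1 → QR.
(21/59) = +1 → QR.
(42/59) = -1 → non-residue.
(56/59) = -1 → non-residue.
Total quadratic residues among the 4: 2.

2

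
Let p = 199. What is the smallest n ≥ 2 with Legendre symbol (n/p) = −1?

3

(2/199) = +1, so 2 is a residue.
(3/199) = −1, so 3 is the smallest positive non-residue mod 199.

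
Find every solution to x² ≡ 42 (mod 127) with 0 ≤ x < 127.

13, 114

Since 127 ≡ 3 (mod 4), a square root of 42 is 42^((127+1)/4) = 42^32 mod 127.
Repeated squaring: 42^2≡113, 42^4≡69, 42^8≡62, 42^16≡34, 42^32≡13 (mod 127).
42^32 = 42^(32) ≡ 13 (mod 127).
Check: 13² = 169 ≡ 42 (mod 127). The two roots are 13 and 114.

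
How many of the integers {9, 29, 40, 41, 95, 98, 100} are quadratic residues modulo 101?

3

(9/101) = +1 → QR.
(29/101) = -1 → non-residue.
(40/101) = -1 → non-residue.
(41/101) = -1 → non-residue.
(95/101) = +1 → QR.
(98/101) = -1 → non-residue.
(100/101) = +1 → QR.
Total quadratic residues among the 7: 3.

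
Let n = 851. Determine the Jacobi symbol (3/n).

1

Reciprocity: 3 ≡ 3 and 851 ≡ 3 (mod 4), so (3/851) = −(851/3).
Reduce top mod 3: now compute (2/3).
Pull out 2: since 3 ≡ 3 (mod 8), (2/3) = -1.
Reached (1/3) = 1. Collecting the sign flips along the way, the symbol is +1.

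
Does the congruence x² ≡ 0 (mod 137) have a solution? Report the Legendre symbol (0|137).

Top reduces to 0: gcd > 1, so the symbol is 0.

0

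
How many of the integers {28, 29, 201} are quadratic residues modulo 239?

(28/239) = -1 → non-residue.
(29/239) = +1 → QR.
(201/239) = +1 → QR.
Total quadratic residues among the 3: 2.

2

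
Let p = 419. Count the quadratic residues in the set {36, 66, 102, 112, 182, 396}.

4

(36/419) = +1 → QR.
(66/419) = +1 → QR.
(102/419) = +1 → QR.
(112/419) = +1 → QR.
(182/419) = -1 → non-residue.
(396/419) = -1 → non-residue.
Total quadratic residues among the 6: 4.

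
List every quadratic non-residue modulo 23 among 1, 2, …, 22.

Square k = 1,…,11 (k and 23−k give the same square):
1²=1, 2²=4, 3²=9, 4²=16, 5²≡2, 6²≡13, 7²≡3, 8²≡18, 9²≡12, 10²≡8, 11²≡6 (mod 23).
The residues are {1, 2, 3, 4, 6, 8, 9, 12, 13, 16, 18}; the non-residues are the remaining 11 nonzero classes.

5,7,10,11,14,15,17,19,20,21,22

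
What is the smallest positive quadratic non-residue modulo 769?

(2/769) = +1, so 2 is a residue.
(3/769) = +1, so 3 is a residue.
(4/769) = +1, so 4 is a residue.
(5/769) = +1, so 5 is a residue.
(6/769) = +1, so 6 is a residue.
(7/769) = −1, so 7 is the smallest positive non-residue mod 769.

7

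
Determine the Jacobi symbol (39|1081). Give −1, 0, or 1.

-1

Reciprocity: 39 ≡ 3 and 1081 ≡ 1 (mod 4), so (39/1081) = +(1081/39).
Reduce top mod 39: now compute (28/39).
Pull out 2^2: since 39 ≡ 7 (mod 8), (2/39) = +1, so (2/39)^2 = +1.
Reciprocity: 7 ≡ 3 and 39 ≡ 3 (mod 4), so (7/39) = −(39/7).
Reduce top mod 7: now compute (4/7).
Pull out 2^2: since 7 ≡ 7 (mod 8), (2/7) = +1, so (2/7)^2 = +1.
Reached (1/7) = 1. Collecting the sign flips along the way, the symbol is -1.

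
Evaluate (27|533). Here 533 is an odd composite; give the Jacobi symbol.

Reciprocity: 27 ≡ 3 and 533 ≡ 1 (mod 4), so (27/533) = +(533/27).
Reduce top mod 27: now compute (20/27).
Pull out 2^2: since 27 ≡ 3 (mod 8), (2/27) = -1, so (2/27)^2 = +1.
Reciprocity: 5 ≡ 1 and 27 ≡ 3 (mod 4), so (5/27) = +(27/5).
Reduce top mod 5: now compute (2/5).
Pull out 2: since 5 ≡ 5 (mod 8), (2/5) = -1.
Reached (1/5) = 1. Collecting the sign flips along the way, the symbol is -1.

-1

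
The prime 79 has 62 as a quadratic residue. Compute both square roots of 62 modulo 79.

33, 46

Since 79 ≡ 3 (mod 4), a square root of 62 is 62^((79+1)/4) = 62^20 mod 79.
Repeated squaring: 62^2≡52, 62^4≡18, 62^8≡8, 62^16≡64 (mod 79).
62^20 = 62^(16+4) ≡ 46 (mod 79).
Check: 46² = 2116 ≡ 62 (mod 79). The two roots are 33 and 46.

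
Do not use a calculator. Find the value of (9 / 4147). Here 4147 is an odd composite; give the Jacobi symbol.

1

Reciprocity: 9 ≡ 1 and 4147 ≡ 3 (mod 4), so (9/4147) = +(4147/9).
Reduce top mod 9: now compute (7/9).
Reciprocity: 7 ≡ 3 and 9 ≡ 1 (mod 4), so (7/9) = +(9/7).
Reduce top mod 7: now compute (2/7).
Pull out 2: since 7 ≡ 7 (mod 8), (2/7) = +1.
Reached (1/7) = 1. Collecting the sign flips along the way, the symbol is +1.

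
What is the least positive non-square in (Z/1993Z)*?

5

(2/1993) = +1, so 2 is a residue.
(3/1993) = +1, so 3 is a residue.
(4/1993) = +1, so 4 is a residue.
(5/1993) = −1, so 5 is the smallest positive non-residue mod 1993.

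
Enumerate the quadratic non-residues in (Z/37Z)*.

Square k = 1,…,18 (k and 37−k give the same square):
1²=1, 2²=4, 3²=9, 4²=16, 5²=25, 6²=36, 7²≡12, 8²≡27, 9²≡7, 10²≡26, 11²≡10, 12²≡33, 13²≡21, 14²≡11, 15²≡3, 16²≡34, 17²≡30, 18²≡28 (mod 37).
The residues are {1, 3, 4, 7, 9, 10, 11, 12, 16, 21, 25, 26, 27, 28, 30, 33, 34, 36}; the non-residues are the remaining 18 nonzero classes.

2, 5, 6, 8, 13, 14, 15, 17, 18, 19, 20, 22, 23, 24, 29, 31, 32, 35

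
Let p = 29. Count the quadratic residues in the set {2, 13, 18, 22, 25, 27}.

(2/29) = -1 → non-residue.
(13/29) = +1 → QR.
(18/29) = -1 → non-residue.
(22/29) = +1 → QR.
(25/29) = +1 → QR.
(27/29) = -1 → non-residue.
Total quadratic residues among the 6: 3.

3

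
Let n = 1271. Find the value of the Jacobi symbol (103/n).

1

Reciprocity: 103 ≡ 3 and 1271 ≡ 3 (mod 4), so (103/1271) = −(1271/103).
Reduce top mod 103: now compute (35/103).
Reciprocity: 35 ≡ 3 and 103 ≡ 3 (mod 4), so (35/103) = −(103/35).
Reduce top mod 35: now compute (33/35).
Reciprocity: 33 ≡ 1 and 35 ≡ 3 (mod 4), so (33/35) = +(35/33).
Reduce top mod 33: now compute (2/33).
Pull out 2: since 33 ≡ 1 (mod 8), (2/33) = +1.
Reached (1/33) = 1. Collecting the sign flips along the way, the symbol is +1.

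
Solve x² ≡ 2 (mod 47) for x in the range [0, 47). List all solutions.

Since 47 ≡ 3 (mod 4), a square root of 2 is 2^((47+1)/4) = 2^12 mod 47.
Repeated squaring: 2^2≡4, 2^4≡16, 2^8≡21 (mod 47).
2^12 = 2^(8+4) ≡ 7 (mod 47).
Check: 7² = 49 ≡ 2 (mod 47). The two roots are 7 and 40.

7, 40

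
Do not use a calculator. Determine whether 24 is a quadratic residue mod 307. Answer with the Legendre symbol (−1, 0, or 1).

1

Pull out 2^3: since 307 ≡ 3 (mod 8), (2/307) = -1, so (2/307)^3 = -1.
Reciprocity: 3 ≡ 3 and 307 ≡ 3 (mod 4), so (3/307) = −(307/3).
Reduce top mod 3: now compute (1/3).
Reached (1/3) = 1. Collecting the sign flips along the way, the symbol is +1.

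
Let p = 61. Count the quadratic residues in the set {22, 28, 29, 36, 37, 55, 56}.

3

(22/61) = +1 → QR.
(28/61) = -1 → non-residue.
(29/61) = -1 → non-residue.
(36/61) = +1 → QR.
(37/61) = -1 → non-residue.
(55/61) = -1 → non-residue.
(56/61) = +1 → QR.
Total quadratic residues among the 7: 3.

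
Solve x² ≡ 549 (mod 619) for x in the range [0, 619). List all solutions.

Since 619 ≡ 3 (mod 4), a square root of 549 is 549^((619+1)/4) = 549^155 mod 619.
Repeated squaring: 549^2≡567, 549^4≡228, 549^8≡607, 549^16≡144, 549^32≡309, 549^64≡155, 549^128≡503 (mod 619).
549^155 = 549^(128+16+8+2+1) ≡ 564 (mod 619).
Check: 564² = 318096 ≡ 549 (mod 619). The two roots are 55 and 564.

55, 564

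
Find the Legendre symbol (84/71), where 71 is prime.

Euler's criterion: (84/71) ≡ 13^35 (mod 71).
13^2 ≡ 27 (mod 71)
13^4 ≡ 19 (mod 71)
13^8 ≡ 6 (mod 71)
13^16 ≡ 36 (mod 71)
13^32 ≡ 18 (mod 71)
13^35 = 13^(32+2+1) ≡ 70 (mod 71).
Result is 70 ≡ −1, so (84/71) = −1.

-1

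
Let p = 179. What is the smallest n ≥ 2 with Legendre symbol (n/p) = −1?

2

(2/179) = −1, so 2 is the smallest positive non-residue mod 179.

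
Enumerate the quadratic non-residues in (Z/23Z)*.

Square k = 1,…,11 (k and 23−k give the same square):
1²=1, 2²=4, 3²=9, 4²=16, 5²≡2, 6²≡13, 7²≡3, 8²≡18, 9²≡12, 10²≡8, 11²≡6 (mod 23).
The residues are {1, 2, 3, 4, 6, 8, 9, 12, 13, 16, 18}; the non-residues are the remaining 11 nonzero classes.

5,7,10,11,14,15,17,19,20,21,22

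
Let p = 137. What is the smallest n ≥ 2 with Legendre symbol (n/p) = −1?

(2/137) = +1, so 2 is a residue.
(3/137) = −1, so 3 is the smallest positive non-residue mod 137.

3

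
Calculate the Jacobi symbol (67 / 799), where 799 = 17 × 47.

-1

Reciprocity: 67 ≡ 3 and 799 ≡ 3 (mod 4), so (67/799) = −(799/67).
Reduce top mod 67: now compute (62/67).
Pull out 2: since 67 ≡ 3 (mod 8), (2/67) = -1.
Reciprocity: 31 ≡ 3 and 67 ≡ 3 (mod 4), so (31/67) = −(67/31).
Reduce top mod 31: now compute (5/31).
Reciprocity: 5 ≡ 1 and 31 ≡ 3 (mod 4), so (5/31) = +(31/5).
Reduce top mod 5: now compute (1/5).
Reached (1/5) = 1. Collecting the sign flips along the way, the symbol is -1.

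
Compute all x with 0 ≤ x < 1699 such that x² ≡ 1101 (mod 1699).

Since 1699 ≡ 3 (mod 4), a square root of 1101 is 1101^((1699+1)/4) = 1101^425 mod 1699.
Repeated squaring: 1101^2≡814, 1101^4≡1685, 1101^8≡196, 1101^16≡1038, 1101^32≡278, 1101^64≡829, 1101^128≡845, 1101^256≡445 (mod 1699).
1101^425 = 1101^(256+128+32+8+1) ≡ 1378 (mod 1699).
Check: 1378² = 1898884 ≡ 1101 (mod 1699). The two roots are 321 and 1378.

321, 1378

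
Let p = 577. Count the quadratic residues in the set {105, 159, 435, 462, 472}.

(105/577) = +1 → QR.
(159/577) = +1 → QR.
(435/577) = +1 → QR.
(462/577) = -1 → non-residue.
(472/577) = +1 → QR.
Total quadratic residues among the 5: 4.

4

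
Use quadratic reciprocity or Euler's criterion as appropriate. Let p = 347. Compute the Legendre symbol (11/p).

1

Euler's criterion: (11/347) ≡ 11^173 (mod 347).
11^2 ≡ 121 (mod 347)
11^4 ≡ 67 (mod 347)
11^8 ≡ 325 (mod 347)
11^16 ≡ 137 (mod 347)
11^32 ≡ 31 (mod 347)
11^64 ≡ 267 (mod 347)
11^128 ≡ 154 (mod 347)
11^173 = 11^(128+32+8+4+1) ≡ 1 (mod 347).
Result is 1, so (11/347) = 1.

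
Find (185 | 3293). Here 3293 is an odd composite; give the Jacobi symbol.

Reciprocity: 185 ≡ 1 and 3293 ≡ 1 (mod 4), so (185/3293) = +(3293/185).
Reduce top mod 185: now compute (148/185).
Pull out 2^2: since 185 ≡ 1 (mod 8), (2/185) = +1, so (2/185)^2 = +1.
Reciprocity: 37 ≡ 1 and 185 ≡ 1 (mod 4), so (37/185) = +(185/37).
Reduce top mod 37: now compute (0/37).
Top reduces to 0: gcd > 1, so the symbol is 0.

0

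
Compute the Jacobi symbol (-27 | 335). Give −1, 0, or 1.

-1

First reduce: -27 ≡ 308 (mod 335).
Pull out 2^2: since 335 ≡ 7 (mod 8), (2/335) = +1, so (2/335)^2 = +1.
Reciprocity: 77 ≡ 1 and 335 ≡ 3 (mod 4), so (77/335) = +(335/77).
Reduce top mod 77: now compute (27/77).
Reciprocity: 27 ≡ 3 and 77 ≡ 1 (mod 4), so (27/77) = +(77/27).
Reduce top mod 27: now compute (23/27).
Reciprocity: 23 ≡ 3 and 27 ≡ 3 (mod 4), so (23/27) = −(27/23).
Reduce top mod 23: now compute (4/23).
Pull out 2^2: since 23 ≡ 7 (mod 8), (2/23) = +1, so (2/23)^2 = +1.
Reached (1/23) = 1. Collecting the sign flips along the way, the symbol is -1.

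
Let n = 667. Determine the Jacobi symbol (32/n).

-1

Pull out 2^5: since 667 ≡ 3 (mod 8), (2/667) = -1, so (2/667)^5 = -1.
Reached (1/667) = 1. Collecting the sign flips along the way, the symbol is -1.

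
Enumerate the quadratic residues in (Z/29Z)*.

1, 4, 5, 6, 7, 9, 13, 16, 20, 22, 23, 24, 25, 28

Square k = 1,…,14 (k and 29−k give the same square):
1²=1, 2²=4, 3²=9, 4²=16, 5²=25, 6²≡7, 7²≡20, 8²≡6, 9²≡23, 10²≡13, 11²≡5, 12²≡28, 13²≡24, 14²≡22 (mod 29).
So the quadratic residues mod 29 are {1, 4, 5, 6, 7, 9, 13, 16, 20, 22, 23, 24, 25, 28}.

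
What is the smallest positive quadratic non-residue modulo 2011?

(2/2011) = −1, so 2 is the smallest positive non-residue mod 2011.

2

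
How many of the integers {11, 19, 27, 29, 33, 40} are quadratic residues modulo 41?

2

(11/41) = -1 → non-residue.
(19/41) = -1 → non-residue.
(27/41) = -1 → non-residue.
(29/41) = -1 → non-residue.
(33/41) = +1 → QR.
(40/41) = +1 → QR.
Total quadratic residues among the 6: 2.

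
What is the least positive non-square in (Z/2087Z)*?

(2/2087) = +1, so 2 is a residue.
(3/2087) = +1, so 3 is a residue.
(4/2087) = +1, so 4 is a residue.
(5/2087) = −1, so 5 is the smallest positive non-residue mod 2087.

5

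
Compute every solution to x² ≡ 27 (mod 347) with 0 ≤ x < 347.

Since 347 ≡ 3 (mod 4), a square root of 27 is 27^((347+1)/4) = 27^87 mod 347.
Repeated squaring: 27^2≡35, 27^4≡184, 27^8≡197, 27^16≡292, 27^32≡249, 27^64≡235 (mod 347).
27^87 = 27^(64+16+4+2+1) ≡ 285 (mod 347).
Check: 285² = 81225 ≡ 27 (mod 347). The two roots are 62 and 285.

62, 285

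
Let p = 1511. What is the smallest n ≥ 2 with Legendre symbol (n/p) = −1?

11

(2/1511) = +1, so 2 is a residue.
(3/1511) = +1, so 3 is a residue.
(4/1511) = +1, so 4 is a residue.
(5/1511) = +1, so 5 is a residue.
(6/1511) = +1, so 6 is a residue.
(7/1511) = +1, so 7 is a residue.
(8/1511) = +1, so 8 is a residue.
(9/1511) = +1, so 9 is a residue.
(10/1511) = +1, so 10 is a residue.
(11/1511) = −1, so 11 is the smallest positive non-residue mod 1511.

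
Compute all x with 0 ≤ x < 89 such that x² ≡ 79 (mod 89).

89 ≡ 1 (mod 4), so we find a root by search.
Trying successive values, 41² = 1681 ≡ 79 (mod 89). The other root is 89 − 41 = 48.

41, 48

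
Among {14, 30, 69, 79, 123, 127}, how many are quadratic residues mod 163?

2

(14/163) = +1 → QR.
(30/163) = -1 → non-residue.
(69/163) = +1 → QR.
(79/163) = -1 → non-residue.
(123/163) = -1 → non-residue.
(127/163) = -1 → non-residue.
Total quadratic residues among the 6: 2.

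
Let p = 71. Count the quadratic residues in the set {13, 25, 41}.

1

(13/71) = -1 → non-residue.
(25/71) = +1 → QR.
(41/71) = -1 → non-residue.
Total quadratic residues among the 3: 1.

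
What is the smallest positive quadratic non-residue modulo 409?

7

(2/409) = +1, so 2 is a residue.
(3/409) = +1, so 3 is a residue.
(4/409) = +1, so 4 is a residue.
(5/409) = +1, so 5 is a residue.
(6/409) = +1, so 6 is a residue.
(7/409) = −1, so 7 is the smallest positive non-residue mod 409.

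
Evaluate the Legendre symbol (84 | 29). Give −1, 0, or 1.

-1

Euler's criterion: (84/29) ≡ 26^14 (mod 29).
26^2 ≡ 9 (mod 29)
26^4 ≡ 23 (mod 29)
26^8 ≡ 7 (mod 29)
26^14 = 26^(8+4+2) ≡ 28 (mod 29).
Result is 28 ≡ −1, so (84/29) = −1.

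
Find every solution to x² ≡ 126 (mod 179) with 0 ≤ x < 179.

Since 179 ≡ 3 (mod 4), a square root of 126 is 126^((179+1)/4) = 126^45 mod 179.
Repeated squaring: 126^2≡124, 126^4≡161, 126^8≡145, 126^16≡82, 126^32≡101 (mod 179).
126^45 = 126^(32+8+4+1) ≡ 22 (mod 179).
Check: 22² = 484 ≡ 126 (mod 179). The two roots are 22 and 157.

22, 157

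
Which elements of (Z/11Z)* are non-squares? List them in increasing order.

Square k = 1,…,5 (k and 11−k give the same square):
1²=1, 2²=4, 3²=9, 4²≡5, 5²≡3 (mod 11).
The residues are {1, 3, 4, 5, 9}; the non-residues are the remaining 5 nonzero classes.

2,6,7,8,10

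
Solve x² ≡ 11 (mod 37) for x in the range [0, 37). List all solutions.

37 ≡ 1 (mod 4), so we find a root by search.
Trying successive values, 14² = 196 ≡ 11 (mod 37). The other root is 37 − 14 = 23.

14, 23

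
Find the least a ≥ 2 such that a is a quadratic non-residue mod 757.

(2/757) = −1, so 2 is the smallest positive non-residue mod 757.

2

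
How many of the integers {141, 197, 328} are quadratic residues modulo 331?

(141/331) = +1 → QR.
(197/331) = +1 → QR.
(328/331) = +1 → QR.
Total quadratic residues among the 3: 3.

3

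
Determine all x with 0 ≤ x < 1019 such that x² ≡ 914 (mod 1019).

Since 1019 ≡ 3 (mod 4), a square root of 914 is 914^((1019+1)/4) = 914^255 mod 1019.
Repeated squaring: 914^2≡835, 914^4≡229, 914^8≡472, 914^16≡642, 914^32≡488, 914^64≡717, 914^128≡513 (mod 1019).
914^255 = 914^(128+64+32+16+8+4+2+1) ≡ 900 (mod 1019).
Check: 900² = 810000 ≡ 914 (mod 1019). The two roots are 119 and 900.

119, 900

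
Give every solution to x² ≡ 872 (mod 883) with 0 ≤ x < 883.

285, 598

Since 883 ≡ 3 (mod 4), a square root of 872 is 872^((883+1)/4) = 872^221 mod 883.
Repeated squaring: 872^2≡121, 872^4≡513, 872^8≡35, 872^16≡342, 872^32≡408, 872^64≡460, 872^128≡563 (mod 883).
872^221 = 872^(128+64+16+8+4+1) ≡ 598 (mod 883).
Check: 598² = 357604 ≡ 872 (mod 883). The two roots are 285 and 598.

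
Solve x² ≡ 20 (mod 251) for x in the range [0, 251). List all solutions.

Since 251 ≡ 3 (mod 4), a square root of 20 is 20^((251+1)/4) = 20^63 mod 251.
Repeated squaring: 20^2≡149, 20^4≡113, 20^8≡219, 20^16≡20, 20^32≡149 (mod 251).
20^63 = 20^(32+16+8+4+2+1) ≡ 219 (mod 251).
Check: 219² = 47961 ≡ 20 (mod 251). The two roots are 32 and 219.

32, 219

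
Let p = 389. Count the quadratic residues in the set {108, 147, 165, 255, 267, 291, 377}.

1

(108/389) = -1 → non-residue.
(147/389) = -1 → non-residue.
(165/389) = -1 → non-residue.
(255/389) = -1 → non-residue.
(267/389) = +1 → QR.
(291/389) = -1 → non-residue.
(377/389) = -1 → non-residue.
Total quadratic residues among the 7: 1.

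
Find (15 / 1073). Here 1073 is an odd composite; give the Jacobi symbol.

1

Reciprocity: 15 ≡ 3 and 1073 ≡ 1 (mod 4), so (15/1073) = +(1073/15).
Reduce top mod 15: now compute (8/15).
Pull out 2^3: since 15 ≡ 7 (mod 8), (2/15) = +1, so (2/15)^3 = +1.
Reached (1/15) = 1. Collecting the sign flips along the way, the symbol is +1.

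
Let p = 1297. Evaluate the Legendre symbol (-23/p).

1

First reduce: -23 ≡ 1274 (mod 1297).
Pull out 2: since 1297 ≡ 1 (mod 8), (2/1297) = +1.
Reciprocity: 637 ≡ 1 and 1297 ≡ 1 (mod 4), so (637/1297) = +(1297/637).
Reduce top mod 637: now compute (23/637).
Reciprocity: 23 ≡ 3 and 637 ≡ 1 (mod 4), so (23/637) = +(637/23).
Reduce top mod 23: now compute (16/23).
Pull out 2^4: since 23 ≡ 7 (mod 8), (2/23) = +1, so (2/23)^4 = +1.
Reached (1/23) = 1. Collecting the sign flips along the way, the symbol is +1.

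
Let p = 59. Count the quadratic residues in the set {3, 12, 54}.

2

(3/59) = +1 → QR.
(12/59) = +1 → QR.
(54/59) = -1 → non-residue.
Total quadratic residues among the 3: 2.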